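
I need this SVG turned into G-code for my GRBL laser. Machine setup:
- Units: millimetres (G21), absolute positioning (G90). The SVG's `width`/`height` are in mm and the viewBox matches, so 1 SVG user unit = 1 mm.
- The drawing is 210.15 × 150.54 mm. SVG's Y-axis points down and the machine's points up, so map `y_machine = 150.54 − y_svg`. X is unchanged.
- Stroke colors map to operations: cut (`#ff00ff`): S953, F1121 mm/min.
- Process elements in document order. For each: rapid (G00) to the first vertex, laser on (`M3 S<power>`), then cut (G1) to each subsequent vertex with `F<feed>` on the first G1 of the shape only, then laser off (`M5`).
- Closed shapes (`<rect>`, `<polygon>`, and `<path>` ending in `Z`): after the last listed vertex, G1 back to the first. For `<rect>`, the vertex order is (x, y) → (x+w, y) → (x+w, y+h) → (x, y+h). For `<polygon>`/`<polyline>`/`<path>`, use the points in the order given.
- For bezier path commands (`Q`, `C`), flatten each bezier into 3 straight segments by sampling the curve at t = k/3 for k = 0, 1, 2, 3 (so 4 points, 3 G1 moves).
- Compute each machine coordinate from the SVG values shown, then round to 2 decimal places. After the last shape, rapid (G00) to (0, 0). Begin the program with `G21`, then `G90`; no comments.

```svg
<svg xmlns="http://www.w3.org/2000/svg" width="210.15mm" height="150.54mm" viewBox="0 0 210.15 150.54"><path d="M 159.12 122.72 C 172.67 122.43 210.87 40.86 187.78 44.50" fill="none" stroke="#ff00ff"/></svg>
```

G21
G90
G00 X159.12 Y27.82
M3 S953
G1 X177.70 Y49.04 F1121
G1 X193.62 Y87.44
G1 X187.78 Y106.04
M5
G00 X0.00 Y0.00

viewBox `0 0 210.15 150.54` with mm width/height → 1 unit = 1 mm. Flip: y_m = 150.54 − y_svg.

**Shape 1** — `<path>` cubic bezier, stroke `#ff00ff` → cut (S953, F1121). Control points (SVG): P0=(159.12,122.72), P1=(172.67,122.43), P2=(210.87,40.86), P3=(187.78,44.50); sampled at t=k/3. Machine vertices: (159.12,27.82) → (177.70,49.04) → (193.62,87.44) → (187.78,106.04). Open path.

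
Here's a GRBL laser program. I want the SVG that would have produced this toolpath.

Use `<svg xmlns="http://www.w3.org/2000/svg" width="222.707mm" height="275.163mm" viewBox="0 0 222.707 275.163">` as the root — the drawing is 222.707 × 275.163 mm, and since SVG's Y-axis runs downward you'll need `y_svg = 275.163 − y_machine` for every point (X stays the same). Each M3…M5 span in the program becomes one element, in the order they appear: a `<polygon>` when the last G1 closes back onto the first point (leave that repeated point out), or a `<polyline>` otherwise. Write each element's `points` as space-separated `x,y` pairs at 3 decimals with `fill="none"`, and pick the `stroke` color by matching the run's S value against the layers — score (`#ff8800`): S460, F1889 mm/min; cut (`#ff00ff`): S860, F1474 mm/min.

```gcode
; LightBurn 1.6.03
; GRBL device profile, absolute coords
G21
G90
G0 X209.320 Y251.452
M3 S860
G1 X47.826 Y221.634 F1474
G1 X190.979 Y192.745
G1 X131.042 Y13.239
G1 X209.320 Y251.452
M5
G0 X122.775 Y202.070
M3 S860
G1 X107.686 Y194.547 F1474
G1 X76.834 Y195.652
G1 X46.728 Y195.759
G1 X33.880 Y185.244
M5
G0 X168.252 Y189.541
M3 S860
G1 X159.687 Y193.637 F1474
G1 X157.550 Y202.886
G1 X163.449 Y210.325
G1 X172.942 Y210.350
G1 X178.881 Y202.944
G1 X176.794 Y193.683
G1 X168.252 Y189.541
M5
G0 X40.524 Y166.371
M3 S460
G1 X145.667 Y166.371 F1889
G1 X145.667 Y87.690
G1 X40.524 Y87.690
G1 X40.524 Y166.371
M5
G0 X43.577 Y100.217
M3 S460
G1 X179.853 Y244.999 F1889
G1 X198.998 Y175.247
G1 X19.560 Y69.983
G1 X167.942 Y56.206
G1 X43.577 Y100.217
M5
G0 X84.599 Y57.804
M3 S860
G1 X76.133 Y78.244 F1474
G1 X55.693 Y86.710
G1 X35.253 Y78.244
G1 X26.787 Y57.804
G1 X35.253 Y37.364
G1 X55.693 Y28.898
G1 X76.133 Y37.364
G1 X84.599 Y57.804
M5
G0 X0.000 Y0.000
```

Each laser-on run becomes one SVG element. Flip Y back into SVG space with y_svg = 275.163 − y_machine.

Run 1: power S860 maps to stroke `#ff00ff` (cut). The run returns to its start, so emit a `<polygon>` with points (Y-flipped): 209.320,23.711 47.826,53.529 190.979,82.418 131.042,261.924.

Run 2: power S860 maps to stroke `#ff00ff` (cut). The run is open, so emit a `<polyline>` with points (Y-flipped): 122.775,73.093 107.686,80.616 76.834,79.511 46.728,79.404 33.880,89.919.

Run 3: the run's S860 means `#ff00ff` (cut). The run returns to its start, so emit a `<polygon>` with points (Y-flipped): 168.252,85.622 159.687,81.526 157.550,72.277 163.449,64.838 172.942,64.813 178.881,72.219 176.794,81.480.

Run 4: power S460 maps to stroke `#ff8800` (score). The run returns to its start, so emit a `<polygon>` with points (Y-flipped): 40.524,108.792 145.667,108.792 145.667,187.473 40.524,187.473.

Run 5: S460 ⇒ score layer `#ff8800`. The run returns to its start, so emit a `<polygon>` with points (Y-flipped): 43.577,174.946 179.853,30.164 198.998,99.916 19.560,205.180 167.942,218.957.

Run 6: S860 ⇒ cut layer `#ff00ff`. The run returns to its start, so emit a `<polygon>` with points (Y-flipped): 84.599,217.359 76.133,196.919 55.693,188.453 35.253,196.919 26.787,217.359 35.253,237.799 55.693,246.265 76.133,237.799.

<svg xmlns="http://www.w3.org/2000/svg" width="222.707mm" height="275.163mm" viewBox="0 0 222.707 275.163">
  <polygon points="209.320,23.711 47.826,53.529 190.979,82.418 131.042,261.924" fill="none" stroke="#ff00ff"/>
  <polyline points="122.775,73.093 107.686,80.616 76.834,79.511 46.728,79.404 33.880,89.919" fill="none" stroke="#ff00ff"/>
  <polygon points="168.252,85.622 159.687,81.526 157.550,72.277 163.449,64.838 172.942,64.813 178.881,72.219 176.794,81.480" fill="none" stroke="#ff00ff"/>
  <polygon points="40.524,108.792 145.667,108.792 145.667,187.473 40.524,187.473" fill="none" stroke="#ff8800"/>
  <polygon points="43.577,174.946 179.853,30.164 198.998,99.916 19.560,205.180 167.942,218.957" fill="none" stroke="#ff8800"/>
  <polygon points="84.599,217.359 76.133,196.919 55.693,188.453 35.253,196.919 26.787,217.359 35.253,237.799 55.693,246.265 76.133,237.799" fill="none" stroke="#ff00ff"/>
</svg>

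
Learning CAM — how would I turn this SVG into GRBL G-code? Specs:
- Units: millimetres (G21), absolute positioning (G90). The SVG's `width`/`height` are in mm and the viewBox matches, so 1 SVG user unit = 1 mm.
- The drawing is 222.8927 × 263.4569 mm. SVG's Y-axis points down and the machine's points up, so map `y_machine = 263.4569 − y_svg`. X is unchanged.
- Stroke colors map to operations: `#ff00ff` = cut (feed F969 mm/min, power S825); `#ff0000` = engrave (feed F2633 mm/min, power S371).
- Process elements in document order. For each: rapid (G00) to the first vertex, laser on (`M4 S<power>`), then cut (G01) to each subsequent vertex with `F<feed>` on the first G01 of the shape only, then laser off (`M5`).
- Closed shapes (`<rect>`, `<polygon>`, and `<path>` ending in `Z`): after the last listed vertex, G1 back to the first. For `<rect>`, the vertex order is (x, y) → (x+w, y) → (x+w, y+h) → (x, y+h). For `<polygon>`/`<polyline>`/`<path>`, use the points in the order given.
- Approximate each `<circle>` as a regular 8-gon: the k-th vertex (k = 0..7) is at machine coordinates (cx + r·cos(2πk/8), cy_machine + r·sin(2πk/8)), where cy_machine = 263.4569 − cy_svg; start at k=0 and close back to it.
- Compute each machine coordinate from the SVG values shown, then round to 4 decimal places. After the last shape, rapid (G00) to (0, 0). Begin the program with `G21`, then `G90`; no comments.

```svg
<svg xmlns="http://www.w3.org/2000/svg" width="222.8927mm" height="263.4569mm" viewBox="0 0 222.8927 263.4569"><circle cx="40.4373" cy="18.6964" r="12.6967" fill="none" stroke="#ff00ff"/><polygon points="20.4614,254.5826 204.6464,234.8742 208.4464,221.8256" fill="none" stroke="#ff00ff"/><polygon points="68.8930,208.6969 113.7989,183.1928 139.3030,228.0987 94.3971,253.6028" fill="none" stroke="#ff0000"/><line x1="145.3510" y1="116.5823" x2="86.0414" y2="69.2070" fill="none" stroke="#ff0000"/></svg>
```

Since the viewBox matches the mm dimensions, user units are millimetres directly. The only transform is the Y-flip y_m = 263.4569 − y_svg.

Shape 1 is a circle drawn with `<circle>`. Its stroke #ff00ff means cut at S825, F969. After flipping Y the toolpath is (53.1340,244.7605) → (49.4152,253.7384) → (40.4373,257.4572) → (31.4594,253.7384) → (27.7406,244.7605) → (31.4594,235.7826) → (40.4373,232.0638) → (49.4152,235.7826) → (53.1340,244.7605), returning to the start.

Shape 2 is a closed polygon drawn with `<polygon>`. Its stroke #ff00ff means cut at S825, F969. After flipping Y the toolpath is (20.4614,8.8743) → (204.6464,28.5827) → (208.4464,41.6313) → (20.4614,8.8743), returning to the start.

Shape 3 is a regular polygon drawn with `<polygon>`. Its stroke #ff0000 means engrave at S371, F2633. After flipping Y the toolpath is (68.8930,54.7600) → (113.7989,80.2641) → (139.3030,35.3582) → (94.3971,9.8541) → (68.8930,54.7600), returning to the start.

Shape 4 is a line segment drawn with `<line>`. Its stroke #ff0000 means engrave at S371, F2633. After flipping Y the toolpath is (145.3510,146.8746) → (86.0414,194.2499).

G21
G90
G00 X53.1340 Y244.7605
M4 S825
G01 X49.4152 Y253.7384 F969
G01 X40.4373 Y257.4572
G01 X31.4594 Y253.7384
G01 X27.7406 Y244.7605
G01 X31.4594 Y235.7826
G01 X40.4373 Y232.0638
G01 X49.4152 Y235.7826
G01 X53.1340 Y244.7605
M5
G00 X20.4614 Y8.8743
M4 S825
G01 X204.6464 Y28.5827 F969
G01 X208.4464 Y41.6313
G01 X20.4614 Y8.8743
M5
G00 X68.8930 Y54.7600
M4 S371
G01 X113.7989 Y80.2641 F2633
G01 X139.3030 Y35.3582
G01 X94.3971 Y9.8541
G01 X68.8930 Y54.7600
M5
G00 X145.3510 Y146.8746
M4 S371
G01 X86.0414 Y194.2499 F2633
M5
G00 X0.0000 Y0.0000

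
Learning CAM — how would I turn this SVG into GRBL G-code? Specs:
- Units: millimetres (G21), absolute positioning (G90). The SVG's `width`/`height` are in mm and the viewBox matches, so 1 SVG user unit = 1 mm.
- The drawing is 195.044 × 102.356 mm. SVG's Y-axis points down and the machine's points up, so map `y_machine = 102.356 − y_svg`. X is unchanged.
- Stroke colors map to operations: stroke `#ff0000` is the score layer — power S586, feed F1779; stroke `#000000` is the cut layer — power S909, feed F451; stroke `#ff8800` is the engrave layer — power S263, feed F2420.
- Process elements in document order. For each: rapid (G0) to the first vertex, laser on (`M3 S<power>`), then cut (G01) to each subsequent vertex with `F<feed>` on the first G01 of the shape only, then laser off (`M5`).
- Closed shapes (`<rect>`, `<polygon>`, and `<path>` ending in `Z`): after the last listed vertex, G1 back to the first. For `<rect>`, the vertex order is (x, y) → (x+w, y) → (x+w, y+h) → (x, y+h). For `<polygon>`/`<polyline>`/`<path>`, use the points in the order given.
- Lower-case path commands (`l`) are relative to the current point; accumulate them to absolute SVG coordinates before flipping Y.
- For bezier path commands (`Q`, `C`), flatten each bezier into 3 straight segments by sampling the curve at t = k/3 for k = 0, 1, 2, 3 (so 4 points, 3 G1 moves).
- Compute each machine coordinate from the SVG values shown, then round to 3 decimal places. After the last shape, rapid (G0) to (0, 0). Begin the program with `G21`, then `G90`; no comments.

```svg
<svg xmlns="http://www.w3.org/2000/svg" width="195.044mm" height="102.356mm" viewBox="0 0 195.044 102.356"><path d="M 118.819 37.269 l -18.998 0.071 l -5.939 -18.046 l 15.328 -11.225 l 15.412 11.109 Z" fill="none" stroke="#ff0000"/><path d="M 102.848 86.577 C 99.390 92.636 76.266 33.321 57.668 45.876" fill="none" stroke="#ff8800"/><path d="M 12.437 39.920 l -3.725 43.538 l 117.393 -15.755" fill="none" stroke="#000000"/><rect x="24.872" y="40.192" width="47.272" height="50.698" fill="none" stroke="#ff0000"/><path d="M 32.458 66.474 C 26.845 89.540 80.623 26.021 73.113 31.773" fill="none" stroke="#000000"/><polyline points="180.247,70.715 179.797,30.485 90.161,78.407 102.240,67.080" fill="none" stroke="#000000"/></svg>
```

G21
G90
G0 X118.819 Y65.087
M3 S586
G01 X99.821 Y65.016 F1779
G01 X93.882 Y83.062
G01 X109.210 Y94.287
G01 X124.622 Y83.178
G01 X118.819 Y65.087
M5
G0 X102.848 Y15.779
M3 S263
G01 X93.731 Y26.428 F2420
G01 X76.879 Y50.161
G01 X57.668 Y56.480
M5
G0 X12.437 Y62.436
M3 S909
G01 X8.712 Y18.898 F451
G01 X126.105 Y34.653
M5
G0 X24.872 Y62.164
M3 S586
G01 X72.144 Y62.164 F1779
G01 X72.144 Y11.466
G01 X24.872 Y11.466
G01 X24.872 Y62.164
M5
G0 X32.458 Y35.882
M3 S909
G01 X42.172 Y35.905 F451
G01 X64.663 Y59.017
G01 X73.113 Y70.583
M5
G0 X180.247 Y31.641
M3 S909
G01 X179.797 Y71.871 F451
G01 X90.161 Y23.949
G01 X102.240 Y35.276
M5
G0 X0.000 Y0.000

viewBox `0 0 195.044 102.356` with mm width/height → 1 unit = 1 mm. Flip: y_m = 102.356 − y_svg.

**Shape 1** — `<path>` regular polygon, stroke `#ff0000` → score (S586, F1779). Machine vertices: (118.819,65.087) → (99.821,65.016) → (93.882,83.062) → (109.210,94.287) → (124.622,83.178) → (118.819,65.087). Closed: final G1 returns to the first vertex.

**Shape 2** — `<path>` cubic bezier, stroke `#ff8800` → engrave (S263, F2420). Control points (SVG): P0=(102.848,86.577), P1=(99.390,92.636), P2=(76.266,33.321), P3=(57.668,45.876); sampled at t=k/3. Machine vertices: (102.848,15.779) → (93.731,26.428) → (76.879,50.161) → (57.668,56.480). Open path.

**Shape 3** — `<path>` open polyline, stroke `#000000` → cut (S909, F451). Machine vertices: (12.437,62.436) → (8.712,18.898) → (126.105,34.653). Open path.

**Shape 4** — `<rect>` rectangle, stroke `#ff0000` → score (S586, F1779). Machine vertices: (24.872,62.164) → (72.144,62.164) → (72.144,11.466) → (24.872,11.466) → (24.872,62.164). Closed: final G1 returns to the first vertex.

**Shape 5** — `<path>` cubic bezier, stroke `#000000` → cut (S909, F451). Control points (SVG): P0=(32.458,66.474), P1=(26.845,89.540), P2=(80.623,26.021), P3=(73.113,31.773); sampled at t=k/3. Machine vertices: (32.458,35.882) → (42.172,35.905) → (64.663,59.017) → (73.113,70.583). Open path.

**Shape 6** — `<polyline>` open polyline, stroke `#000000` → cut (S909, F451). Machine vertices: (180.247,31.641) → (179.797,71.871) → (90.161,23.949) → (102.240,35.276). Open path.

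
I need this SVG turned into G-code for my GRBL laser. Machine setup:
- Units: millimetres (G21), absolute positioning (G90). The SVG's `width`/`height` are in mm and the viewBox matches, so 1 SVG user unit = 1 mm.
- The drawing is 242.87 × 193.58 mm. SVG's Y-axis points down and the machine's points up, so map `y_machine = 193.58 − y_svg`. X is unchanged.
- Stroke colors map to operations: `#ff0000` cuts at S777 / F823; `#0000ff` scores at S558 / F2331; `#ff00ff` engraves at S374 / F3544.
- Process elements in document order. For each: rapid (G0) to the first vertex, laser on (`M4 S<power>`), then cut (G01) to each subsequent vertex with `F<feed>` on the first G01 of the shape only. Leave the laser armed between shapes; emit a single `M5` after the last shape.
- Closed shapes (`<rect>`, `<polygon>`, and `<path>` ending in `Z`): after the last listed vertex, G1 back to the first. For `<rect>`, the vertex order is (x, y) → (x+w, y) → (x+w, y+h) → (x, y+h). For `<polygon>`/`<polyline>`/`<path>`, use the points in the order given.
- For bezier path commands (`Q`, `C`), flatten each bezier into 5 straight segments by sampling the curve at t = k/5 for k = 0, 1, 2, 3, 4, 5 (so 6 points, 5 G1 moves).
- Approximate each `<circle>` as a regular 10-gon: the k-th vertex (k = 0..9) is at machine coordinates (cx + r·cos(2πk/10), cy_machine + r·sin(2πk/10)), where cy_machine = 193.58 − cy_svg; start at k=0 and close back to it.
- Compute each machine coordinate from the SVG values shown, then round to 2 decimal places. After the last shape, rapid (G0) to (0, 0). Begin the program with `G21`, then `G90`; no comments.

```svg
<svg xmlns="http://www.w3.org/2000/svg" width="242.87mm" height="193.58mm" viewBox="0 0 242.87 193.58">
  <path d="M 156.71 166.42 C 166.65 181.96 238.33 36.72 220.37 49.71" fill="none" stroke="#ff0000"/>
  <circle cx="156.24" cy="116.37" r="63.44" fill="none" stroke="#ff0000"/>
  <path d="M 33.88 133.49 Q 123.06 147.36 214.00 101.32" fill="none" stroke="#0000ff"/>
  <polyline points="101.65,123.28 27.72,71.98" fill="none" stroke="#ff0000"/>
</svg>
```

1 u = 1 mm; y_m = 193.58 − y.

[1] `<path>` cubic bezier, #ff0000→cut S777 F823: (156.71,27.16) → (168.87,34.58) → (188.58,65.27) → (208.58,103.92) → (221.60,135.23) → (220.37,143.87)

[2] `<circle>` circle, #ff0000→cut S777 F823: (219.68,77.21) → (207.56,114.50) → (175.84,137.55) → (136.64,137.55) → (104.92,114.50) → (92.80,77.21) → (104.92,39.92) → (136.64,16.87) → (175.84,16.87) → (207.56,39.92) → (219.68,77.21) (closed)

[3] `<path>` quadratic bezier, #0000ff→score S558 F2331: (33.88,60.09) → (69.62,56.94) → (105.51,58.58) → (141.53,65.01) → (177.69,76.24) → (214.00,92.26)

[4] `<polyline>` line segment, #ff0000→cut S777 F823: (101.65,70.30) → (27.72,121.60)

G21
G90
G0 X156.71 Y27.16
M4 S777
G01 X168.87 Y34.58 F823
G01 X188.58 Y65.27
G01 X208.58 Y103.92
G01 X221.60 Y135.23
G01 X220.37 Y143.87
G0 X219.68 Y77.21
M4 S777
G01 X207.56 Y114.50 F823
G01 X175.84 Y137.55
G01 X136.64 Y137.55
G01 X104.92 Y114.50
G01 X92.80 Y77.21
G01 X104.92 Y39.92
G01 X136.64 Y16.87
G01 X175.84 Y16.87
G01 X207.56 Y39.92
G01 X219.68 Y77.21
G0 X33.88 Y60.09
M4 S558
G01 X69.62 Y56.94 F2331
G01 X105.51 Y58.58
G01 X141.53 Y65.01
G01 X177.69 Y76.24
G01 X214.00 Y92.26
G0 X101.65 Y70.30
M4 S777
G01 X27.72 Y121.60 F823
M5
G0 X0.00 Y0.00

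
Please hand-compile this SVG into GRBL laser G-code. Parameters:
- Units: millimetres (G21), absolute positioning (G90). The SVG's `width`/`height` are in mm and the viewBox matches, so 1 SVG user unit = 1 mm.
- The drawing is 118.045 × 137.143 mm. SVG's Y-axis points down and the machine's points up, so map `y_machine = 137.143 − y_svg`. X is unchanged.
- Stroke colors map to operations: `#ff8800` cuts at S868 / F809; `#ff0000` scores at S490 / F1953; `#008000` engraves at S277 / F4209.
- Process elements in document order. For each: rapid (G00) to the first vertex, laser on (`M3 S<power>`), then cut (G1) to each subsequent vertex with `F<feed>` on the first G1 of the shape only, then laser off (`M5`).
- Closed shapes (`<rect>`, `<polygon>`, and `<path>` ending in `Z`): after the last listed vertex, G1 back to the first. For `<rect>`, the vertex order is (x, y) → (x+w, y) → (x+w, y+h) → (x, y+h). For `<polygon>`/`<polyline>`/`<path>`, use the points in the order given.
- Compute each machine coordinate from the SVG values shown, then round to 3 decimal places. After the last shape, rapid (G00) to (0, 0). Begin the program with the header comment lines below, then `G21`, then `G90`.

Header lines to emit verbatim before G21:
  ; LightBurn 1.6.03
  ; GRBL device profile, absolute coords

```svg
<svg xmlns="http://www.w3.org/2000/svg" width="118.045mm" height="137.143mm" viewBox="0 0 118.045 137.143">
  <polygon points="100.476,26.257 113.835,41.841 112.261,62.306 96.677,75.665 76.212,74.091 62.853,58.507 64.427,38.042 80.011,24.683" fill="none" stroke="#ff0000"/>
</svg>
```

; LightBurn 1.6.03
; GRBL device profile, absolute coords
G21
G90
G00 X100.476 Y110.886
M3 S490
G1 X113.835 Y95.302 F1953
G1 X112.261 Y74.837
G1 X96.677 Y61.478
G1 X76.212 Y63.052
G1 X62.853 Y78.636
G1 X64.427 Y99.101
G1 X80.011 Y112.460
G1 X100.476 Y110.886
M5
G00 X0.000 Y0.000

1 u = 1 mm; y_m = 137.143 − y.

[1] `<polygon>` regular polygon, #ff0000→score S490 F1953: (100.476,110.886) → (113.835,95.302) → (112.261,74.837) → (96.677,61.478) → (76.212,63.052) → (62.853,78.636) → (64.427,99.101) → (80.011,112.460) → (100.476,110.886) (closed)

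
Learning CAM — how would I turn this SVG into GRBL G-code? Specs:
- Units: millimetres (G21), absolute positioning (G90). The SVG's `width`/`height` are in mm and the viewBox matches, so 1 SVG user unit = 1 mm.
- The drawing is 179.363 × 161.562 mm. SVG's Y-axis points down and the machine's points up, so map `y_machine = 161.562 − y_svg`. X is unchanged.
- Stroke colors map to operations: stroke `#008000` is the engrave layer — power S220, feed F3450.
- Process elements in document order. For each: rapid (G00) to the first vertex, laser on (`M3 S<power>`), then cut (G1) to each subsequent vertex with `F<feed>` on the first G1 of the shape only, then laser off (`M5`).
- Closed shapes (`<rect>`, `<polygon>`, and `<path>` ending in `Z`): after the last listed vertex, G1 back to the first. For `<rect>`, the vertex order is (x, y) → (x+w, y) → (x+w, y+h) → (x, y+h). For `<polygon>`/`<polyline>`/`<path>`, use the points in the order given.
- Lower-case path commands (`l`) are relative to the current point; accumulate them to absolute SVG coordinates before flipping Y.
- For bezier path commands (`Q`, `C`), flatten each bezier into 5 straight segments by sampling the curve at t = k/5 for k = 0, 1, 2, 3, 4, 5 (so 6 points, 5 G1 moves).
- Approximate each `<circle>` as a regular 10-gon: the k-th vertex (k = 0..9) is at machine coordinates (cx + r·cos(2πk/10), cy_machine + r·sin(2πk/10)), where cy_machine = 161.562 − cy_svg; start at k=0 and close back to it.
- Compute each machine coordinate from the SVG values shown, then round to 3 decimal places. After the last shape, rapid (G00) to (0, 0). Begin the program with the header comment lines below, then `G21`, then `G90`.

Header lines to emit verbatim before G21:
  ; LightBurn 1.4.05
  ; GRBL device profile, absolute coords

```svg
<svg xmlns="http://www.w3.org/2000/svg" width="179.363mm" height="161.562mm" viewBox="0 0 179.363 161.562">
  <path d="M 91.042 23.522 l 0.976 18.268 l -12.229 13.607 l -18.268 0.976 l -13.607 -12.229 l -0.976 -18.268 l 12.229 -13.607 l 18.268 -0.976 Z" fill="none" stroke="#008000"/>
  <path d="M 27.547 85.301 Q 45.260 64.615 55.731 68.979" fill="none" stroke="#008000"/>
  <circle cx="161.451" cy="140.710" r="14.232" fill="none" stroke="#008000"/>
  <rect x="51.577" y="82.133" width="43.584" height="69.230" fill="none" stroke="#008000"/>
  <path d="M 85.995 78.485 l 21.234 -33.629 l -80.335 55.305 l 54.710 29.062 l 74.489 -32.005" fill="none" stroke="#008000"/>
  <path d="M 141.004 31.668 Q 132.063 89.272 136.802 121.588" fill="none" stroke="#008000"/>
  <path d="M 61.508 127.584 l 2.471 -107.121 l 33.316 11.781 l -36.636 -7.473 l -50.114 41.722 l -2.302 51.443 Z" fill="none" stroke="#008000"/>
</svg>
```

; LightBurn 1.4.05
; GRBL device profile, absolute coords
G21
G90
G00 X91.042 Y138.040
M3 S220
G1 X92.018 Y119.772 F3450
G1 X79.789 Y106.165
G1 X61.521 Y105.189
G1 X47.914 Y117.418
G1 X46.938 Y135.686
G1 X59.167 Y149.293
G1 X77.435 Y150.269
G1 X91.042 Y138.040
M5
G00 X27.547 Y76.261
M3 S220
G1 X34.343 Y83.533 F3450
G1 X40.559 Y88.802
G1 X46.195 Y92.066
G1 X51.253 Y93.327
G1 X55.731 Y92.583
M5
G00 X175.683 Y20.852
M3 S220
G1 X172.965 Y29.217 F3450
G1 X165.849 Y34.387
G1 X157.053 Y34.387
G1 X149.937 Y29.217
G1 X147.219 Y20.852
G1 X149.937 Y12.487
G1 X157.053 Y7.317
G1 X165.849 Y7.317
G1 X172.965 Y12.487
G1 X175.683 Y20.852
M5
G00 X51.577 Y79.429
M3 S220
G1 X95.161 Y79.429 F3450
G1 X95.161 Y10.199
G1 X51.577 Y10.199
G1 X51.577 Y79.429
M5
G00 X85.995 Y83.077
M3 S220
G1 X107.229 Y116.706 F3450
G1 X26.894 Y61.401
G1 X81.604 Y32.339
G1 X156.093 Y64.344
M5
G00 X141.004 Y129.894
M3 S220
G1 X137.975 Y107.864 F3450
G1 X136.040 Y87.857
G1 X135.200 Y69.873
G1 X135.454 Y53.912
G1 X136.802 Y39.974
M5
G00 X61.508 Y33.978
M3 S220
G1 X63.979 Y141.099 F3450
G1 X97.295 Y129.318
G1 X60.659 Y136.791
G1 X10.545 Y95.069
G1 X8.243 Y43.626
G1 X61.508 Y33.978
M5
G00 X0.000 Y0.000

viewBox `0 0 179.363 161.562` with mm width/height → 1 unit = 1 mm. Flip: y_m = 161.562 − y_svg.

**Shape 1** — `<path>` regular polygon, stroke `#008000` → engrave (S220, F3450). Machine vertices: (91.042,138.040) → (92.018,119.772) → (79.789,106.165) → (61.521,105.189) → (47.914,117.418) → (46.938,135.686) → (59.167,149.293) → (77.435,150.269) → (91.042,138.040). Closed: final G1 returns to the first vertex.

**Shape 2** — `<path>` quadratic bezier, stroke `#008000` → engrave (S220, F3450). Control points (SVG): P0=(27.547,85.301), P1=(45.260,64.615), P2=(55.731,68.979); sampled at t=k/5. Machine vertices: (27.547,76.261) → (34.343,83.533) → (40.559,88.802) → (46.195,92.066) → (51.253,93.327) → (55.731,92.583). Open path.

**Shape 3** — `<circle>` circle, stroke `#008000` → engrave (S220, F3450). Machine vertices: (175.683,20.852) → (172.965,29.217) → (165.849,34.387) → (157.053,34.387) → (149.937,29.217) → (147.219,20.852) → (149.937,12.487) → (157.053,7.317) → (165.849,7.317) → (172.965,12.487) → (175.683,20.852). Closed: final G1 returns to the first vertex.

**Shape 4** — `<rect>` rectangle, stroke `#008000` → engrave (S220, F3450). Machine vertices: (51.577,79.429) → (95.161,79.429) → (95.161,10.199) → (51.577,10.199) → (51.577,79.429). Closed: final G1 returns to the first vertex.

**Shape 5** — `<path>` open polyline, stroke `#008000` → engrave (S220, F3450). Machine vertices: (85.995,83.077) → (107.229,116.706) → (26.894,61.401) → (81.604,32.339) → (156.093,64.344). Open path.

**Shape 6** — `<path>` quadratic bezier, stroke `#008000` → engrave (S220, F3450). Control points (SVG): P0=(141.004,31.668), P1=(132.063,89.272), P2=(136.802,121.588); sampled at t=k/5. Machine vertices: (141.004,129.894) → (137.975,107.864) → (136.040,87.857) → (135.200,69.873) → (135.454,53.912) → (136.802,39.974). Open path.

**Shape 7** — `<path>` closed polygon, stroke `#008000` → engrave (S220, F3450). Machine vertices: (61.508,33.978) → (63.979,141.099) → (97.295,129.318) → (60.659,136.791) → (10.545,95.069) → (8.243,43.626) → (61.508,33.978). Closed: final G1 returns to the first vertex.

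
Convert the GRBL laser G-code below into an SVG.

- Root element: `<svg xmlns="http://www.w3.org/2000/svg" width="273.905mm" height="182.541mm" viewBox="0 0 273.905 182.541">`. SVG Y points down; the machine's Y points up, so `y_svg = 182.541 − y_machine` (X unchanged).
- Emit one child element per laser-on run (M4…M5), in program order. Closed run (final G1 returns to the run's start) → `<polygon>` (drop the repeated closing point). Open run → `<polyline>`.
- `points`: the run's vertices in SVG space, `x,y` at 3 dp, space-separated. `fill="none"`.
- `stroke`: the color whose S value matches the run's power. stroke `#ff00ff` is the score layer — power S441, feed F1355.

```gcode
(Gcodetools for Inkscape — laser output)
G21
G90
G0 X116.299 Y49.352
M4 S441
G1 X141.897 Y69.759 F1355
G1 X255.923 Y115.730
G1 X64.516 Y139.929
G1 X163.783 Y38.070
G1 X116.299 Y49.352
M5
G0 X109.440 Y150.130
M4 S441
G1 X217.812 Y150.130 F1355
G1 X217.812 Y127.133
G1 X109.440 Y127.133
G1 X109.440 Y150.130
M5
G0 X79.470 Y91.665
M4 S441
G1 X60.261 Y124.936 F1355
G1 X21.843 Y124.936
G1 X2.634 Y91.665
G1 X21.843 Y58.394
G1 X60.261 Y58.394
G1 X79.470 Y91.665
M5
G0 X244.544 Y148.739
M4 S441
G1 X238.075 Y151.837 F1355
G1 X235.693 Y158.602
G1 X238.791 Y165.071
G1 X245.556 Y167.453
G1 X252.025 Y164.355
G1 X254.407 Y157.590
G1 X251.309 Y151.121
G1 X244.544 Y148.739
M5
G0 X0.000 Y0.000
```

<svg xmlns="http://www.w3.org/2000/svg" width="273.905mm" height="182.541mm" viewBox="0 0 273.905 182.541">
  <polygon points="116.299,133.189 141.897,112.782 255.923,66.811 64.516,42.612 163.783,144.471" fill="none" stroke="#ff00ff"/>
  <polygon points="109.440,32.411 217.812,32.411 217.812,55.408 109.440,55.408" fill="none" stroke="#ff00ff"/>
  <polygon points="79.470,90.876 60.261,57.605 21.843,57.605 2.634,90.876 21.843,124.147 60.261,124.147" fill="none" stroke="#ff00ff"/>
  <polygon points="244.544,33.802 238.075,30.704 235.693,23.939 238.791,17.470 245.556,15.088 252.025,18.186 254.407,24.951 251.309,31.420" fill="none" stroke="#ff00ff"/>
</svg>

y_svg = 182.541 − y_m. Every run uses S441, so all elements get stroke `#ff00ff` (score).

[1] closed run; points: 116.299,133.189 141.897,112.782 255.923,66.811 64.516,42.612 163.783,144.471

[2] closed run; points: 109.440,32.411 217.812,32.411 217.812,55.408 109.440,55.408

[3] closed run; points: 79.470,90.876 60.261,57.605 21.843,57.605 2.634,90.876 21.843,124.147 60.261,124.147

[4] closed run; points: 244.544,33.802 238.075,30.704 235.693,23.939 238.791,17.470 245.556,15.088 252.025,18.186 254.407,24.951 251.309,31.420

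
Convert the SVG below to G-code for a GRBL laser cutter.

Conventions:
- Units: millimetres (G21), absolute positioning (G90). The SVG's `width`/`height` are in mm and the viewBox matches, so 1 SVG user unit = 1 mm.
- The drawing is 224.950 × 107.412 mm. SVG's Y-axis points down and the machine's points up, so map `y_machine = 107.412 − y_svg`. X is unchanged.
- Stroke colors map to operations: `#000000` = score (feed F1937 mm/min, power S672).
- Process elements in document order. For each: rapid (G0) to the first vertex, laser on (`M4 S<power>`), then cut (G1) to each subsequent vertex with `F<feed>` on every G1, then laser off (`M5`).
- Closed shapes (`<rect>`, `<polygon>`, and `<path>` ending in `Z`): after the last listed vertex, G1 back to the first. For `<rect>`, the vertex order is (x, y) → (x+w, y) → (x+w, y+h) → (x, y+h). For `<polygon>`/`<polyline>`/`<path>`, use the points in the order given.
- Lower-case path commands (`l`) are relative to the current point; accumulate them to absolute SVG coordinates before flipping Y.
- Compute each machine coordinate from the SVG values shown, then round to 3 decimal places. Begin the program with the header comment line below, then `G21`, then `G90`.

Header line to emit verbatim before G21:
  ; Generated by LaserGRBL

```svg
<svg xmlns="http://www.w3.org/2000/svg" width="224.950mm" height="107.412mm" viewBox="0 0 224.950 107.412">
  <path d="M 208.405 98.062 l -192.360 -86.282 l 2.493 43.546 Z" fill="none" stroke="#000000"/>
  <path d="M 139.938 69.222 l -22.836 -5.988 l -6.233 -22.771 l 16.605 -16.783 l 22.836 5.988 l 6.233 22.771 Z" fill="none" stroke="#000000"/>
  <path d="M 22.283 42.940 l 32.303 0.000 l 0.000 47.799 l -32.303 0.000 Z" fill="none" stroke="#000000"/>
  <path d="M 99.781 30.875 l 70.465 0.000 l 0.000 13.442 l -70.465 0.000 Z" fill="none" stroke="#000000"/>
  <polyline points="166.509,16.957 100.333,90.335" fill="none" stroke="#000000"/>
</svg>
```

; Generated by LaserGRBL
G21
G90
G0 X208.405 Y9.350
M4 S672
G1 X16.045 Y95.632 F1937
G1 X18.538 Y52.086 F1937
G1 X208.405 Y9.350 F1937
M5
G0 X139.938 Y38.190
M4 S672
G1 X117.102 Y44.178 F1937
G1 X110.869 Y66.949 F1937
G1 X127.474 Y83.732 F1937
G1 X150.310 Y77.744 F1937
G1 X156.543 Y54.973 F1937
G1 X139.938 Y38.190 F1937
M5
G0 X22.283 Y64.472
M4 S672
G1 X54.586 Y64.472 F1937
G1 X54.586 Y16.673 F1937
G1 X22.283 Y16.673 F1937
G1 X22.283 Y64.472 F1937
M5
G0 X99.781 Y76.537
M4 S672
G1 X170.246 Y76.537 F1937
G1 X170.246 Y63.095 F1937
G1 X99.781 Y63.095 F1937
G1 X99.781 Y76.537 F1937
M5
G0 X166.509 Y90.455
M4 S672
G1 X100.333 Y17.077 F1937
M5

viewBox `0 0 224.950 107.412` with mm width/height → 1 unit = 1 mm. Flip: y_m = 107.412 − y_svg.

**Shape 1** — `<path>` closed polygon, stroke `#000000` → score (S672, F1937). Machine vertices: (208.405,9.350) → (16.045,95.632) → (18.538,52.086) → (208.405,9.350). Closed: final G1 returns to the first vertex.

**Shape 2** — `<path>` regular polygon, stroke `#000000` → score (S672, F1937). Machine vertices: (139.938,38.190) → (117.102,44.178) → (110.869,66.949) → (127.474,83.732) → (150.310,77.744) → (156.543,54.973) → (139.938,38.190). Closed: final G1 returns to the first vertex.

**Shape 3** — `<path>` rectangle, stroke `#000000` → score (S672, F1937). Machine vertices: (22.283,64.472) → (54.586,64.472) → (54.586,16.673) → (22.283,16.673) → (22.283,64.472). Closed: final G1 returns to the first vertex.

**Shape 4** — `<path>` rectangle, stroke `#000000` → score (S672, F1937). Machine vertices: (99.781,76.537) → (170.246,76.537) → (170.246,63.095) → (99.781,63.095) → (99.781,76.537). Closed: final G1 returns to the first vertex.

**Shape 5** — `<polyline>` line segment, stroke `#000000` → score (S672, F1937). Machine vertices: (166.509,90.455) → (100.333,17.077). Open path.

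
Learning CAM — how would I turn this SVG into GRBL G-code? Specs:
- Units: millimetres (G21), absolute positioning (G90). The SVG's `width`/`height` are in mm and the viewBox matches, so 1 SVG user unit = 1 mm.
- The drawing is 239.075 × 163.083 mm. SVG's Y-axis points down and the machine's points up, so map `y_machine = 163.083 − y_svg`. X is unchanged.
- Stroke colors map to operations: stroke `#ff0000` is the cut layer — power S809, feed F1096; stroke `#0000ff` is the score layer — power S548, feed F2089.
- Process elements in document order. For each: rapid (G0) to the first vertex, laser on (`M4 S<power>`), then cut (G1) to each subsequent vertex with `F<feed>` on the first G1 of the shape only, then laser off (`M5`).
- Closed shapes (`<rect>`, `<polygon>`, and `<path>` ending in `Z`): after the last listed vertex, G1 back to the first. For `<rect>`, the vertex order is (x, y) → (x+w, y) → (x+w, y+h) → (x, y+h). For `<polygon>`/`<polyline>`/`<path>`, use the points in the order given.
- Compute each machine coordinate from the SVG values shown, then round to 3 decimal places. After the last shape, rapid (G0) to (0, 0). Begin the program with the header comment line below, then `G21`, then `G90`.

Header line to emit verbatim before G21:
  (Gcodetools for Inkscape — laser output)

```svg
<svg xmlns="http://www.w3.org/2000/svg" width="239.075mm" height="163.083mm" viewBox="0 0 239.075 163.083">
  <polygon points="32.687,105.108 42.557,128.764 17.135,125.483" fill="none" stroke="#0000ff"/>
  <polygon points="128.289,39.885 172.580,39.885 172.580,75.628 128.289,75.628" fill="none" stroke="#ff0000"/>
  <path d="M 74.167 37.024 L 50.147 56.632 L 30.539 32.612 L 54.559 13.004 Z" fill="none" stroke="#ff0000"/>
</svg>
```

viewBox `0 0 239.075 163.083` with mm width/height → 1 unit = 1 mm. Flip: y_m = 163.083 − y_svg.

**Shape 1** — `<polygon>` regular polygon, stroke `#0000ff` → score (S548, F2089). Machine vertices: (32.687,57.975) → (42.557,34.319) → (17.135,37.600) → (32.687,57.975). Closed: final G1 returns to the first vertex.

**Shape 2** — `<polygon>` rectangle, stroke `#ff0000` → cut (S809, F1096). Machine vertices: (128.289,123.198) → (172.580,123.198) → (172.580,87.455) → (128.289,87.455) → (128.289,123.198). Closed: final G1 returns to the first vertex.

**Shape 3** — `<path>` regular polygon, stroke `#ff0000` → cut (S809, F1096). Machine vertices: (74.167,126.059) → (50.147,106.451) → (30.539,130.471) → (54.559,150.079) → (74.167,126.059). Closed: final G1 returns to the first vertex.

(Gcodetools for Inkscape — laser output)
G21
G90
G0 X32.687 Y57.975
M4 S548
G1 X42.557 Y34.319 F2089
G1 X17.135 Y37.600
G1 X32.687 Y57.975
M5
G0 X128.289 Y123.198
M4 S809
G1 X172.580 Y123.198 F1096
G1 X172.580 Y87.455
G1 X128.289 Y87.455
G1 X128.289 Y123.198
M5
G0 X74.167 Y126.059
M4 S809
G1 X50.147 Y106.451 F1096
G1 X30.539 Y130.471
G1 X54.559 Y150.079
G1 X74.167 Y126.059
M5
G0 X0.000 Y0.000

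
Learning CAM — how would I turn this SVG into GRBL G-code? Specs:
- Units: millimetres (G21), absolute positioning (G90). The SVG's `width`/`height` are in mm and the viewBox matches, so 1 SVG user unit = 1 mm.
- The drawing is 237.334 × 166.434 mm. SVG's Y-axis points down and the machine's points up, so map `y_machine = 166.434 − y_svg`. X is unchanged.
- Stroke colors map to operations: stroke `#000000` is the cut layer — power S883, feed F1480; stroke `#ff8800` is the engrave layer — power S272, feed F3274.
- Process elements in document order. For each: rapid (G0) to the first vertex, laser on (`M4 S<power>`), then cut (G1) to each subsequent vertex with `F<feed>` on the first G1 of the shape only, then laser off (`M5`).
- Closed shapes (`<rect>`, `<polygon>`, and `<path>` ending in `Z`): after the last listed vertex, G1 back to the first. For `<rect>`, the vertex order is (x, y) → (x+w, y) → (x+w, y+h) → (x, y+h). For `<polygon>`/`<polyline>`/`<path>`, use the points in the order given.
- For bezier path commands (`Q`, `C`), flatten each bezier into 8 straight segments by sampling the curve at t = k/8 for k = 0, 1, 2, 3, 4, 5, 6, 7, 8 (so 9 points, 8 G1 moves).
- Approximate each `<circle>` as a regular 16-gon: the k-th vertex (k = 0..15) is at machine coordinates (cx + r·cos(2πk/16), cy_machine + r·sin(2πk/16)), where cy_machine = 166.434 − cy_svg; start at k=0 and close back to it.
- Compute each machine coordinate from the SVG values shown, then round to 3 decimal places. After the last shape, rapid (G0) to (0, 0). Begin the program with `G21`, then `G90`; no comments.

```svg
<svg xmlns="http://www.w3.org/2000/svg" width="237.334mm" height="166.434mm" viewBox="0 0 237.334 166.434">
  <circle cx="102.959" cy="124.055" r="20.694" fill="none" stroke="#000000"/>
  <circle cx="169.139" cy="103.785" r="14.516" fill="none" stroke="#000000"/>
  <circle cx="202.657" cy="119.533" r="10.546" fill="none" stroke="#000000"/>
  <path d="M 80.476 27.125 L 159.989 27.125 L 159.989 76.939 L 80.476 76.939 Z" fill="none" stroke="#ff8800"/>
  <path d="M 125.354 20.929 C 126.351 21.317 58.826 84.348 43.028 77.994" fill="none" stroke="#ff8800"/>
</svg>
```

viewBox `0 0 237.334 166.434` with mm width/height → 1 unit = 1 mm. Flip: y_m = 166.434 − y_svg.

**Shape 1** — `<circle>` circle, stroke `#000000` → cut (S883, F1480). Machine vertices: (123.653,42.379) → (122.078,50.298) → (117.592,57.012) → (110.878,61.498) → (102.959,63.073) → (95.040,61.498) → (88.326,57.012) → (83.840,50.298) → (82.265,42.379) → (83.840,34.460) → (88.326,27.746) → (95.040,23.260) → (102.959,21.685) → (110.878,23.260) → (117.592,27.746) → (122.078,34.460) → (123.653,42.379). Closed: final G1 returns to the first vertex.

**Shape 2** — `<circle>` circle, stroke `#000000` → cut (S883, F1480). Machine vertices: (183.655,62.649) → (182.550,68.204) → (179.403,72.913) → (174.694,76.060) → (169.139,77.165) → (163.584,76.060) → (158.875,72.913) → (155.728,68.204) → (154.623,62.649) → (155.728,57.094) → (158.875,52.385) → (163.584,49.238) → (169.139,48.133) → (174.694,49.238) → (179.403,52.385) → (182.550,57.094) → (183.655,62.649). Closed: final G1 returns to the first vertex.

**Shape 3** — `<circle>` circle, stroke `#000000` → cut (S883, F1480). Machine vertices: (213.203,46.901) → (212.400,50.937) → (210.114,54.358) → (206.693,56.644) → (202.657,57.447) → (198.621,56.644) → (195.200,54.358) → (192.914,50.937) → (192.111,46.901) → (192.914,42.865) → (195.200,39.444) → (198.621,37.158) → (202.657,36.355) → (206.693,37.158) → (210.114,39.444) → (212.400,42.865) → (213.203,46.901). Closed: final G1 returns to the first vertex.

**Shape 4** — `<path>` rectangle, stroke `#ff8800` → engrave (S272, F3274). Machine vertices: (80.476,139.309) → (159.989,139.309) → (159.989,89.495) → (80.476,89.495) → (80.476,139.309). Closed: final G1 returns to the first vertex.

**Shape 5** — `<path>` cubic bezier, stroke `#ff8800` → engrave (S272, F3274). Control points (SVG): P0=(125.354,20.929), P1=(126.351,21.317), P2=(58.826,84.348), P3=(43.028,77.994); sampled at t=k/8. Machine vertices: (125.354,145.505) → (122.751,142.681) → (115.133,135.531) → (103.909,125.603) → (90.489,114.444) → (76.282,103.601) → (62.696,94.621) → (51.142,89.052) → (43.028,88.440). Open path.

G21
G90
G0 X123.653 Y42.379
M4 S883
G1 X122.078 Y50.298 F1480
G1 X117.592 Y57.012
G1 X110.878 Y61.498
G1 X102.959 Y63.073
G1 X95.040 Y61.498
G1 X88.326 Y57.012
G1 X83.840 Y50.298
G1 X82.265 Y42.379
G1 X83.840 Y34.460
G1 X88.326 Y27.746
G1 X95.040 Y23.260
G1 X102.959 Y21.685
G1 X110.878 Y23.260
G1 X117.592 Y27.746
G1 X122.078 Y34.460
G1 X123.653 Y42.379
M5
G0 X183.655 Y62.649
M4 S883
G1 X182.550 Y68.204 F1480
G1 X179.403 Y72.913
G1 X174.694 Y76.060
G1 X169.139 Y77.165
G1 X163.584 Y76.060
G1 X158.875 Y72.913
G1 X155.728 Y68.204
G1 X154.623 Y62.649
G1 X155.728 Y57.094
G1 X158.875 Y52.385
G1 X163.584 Y49.238
G1 X169.139 Y48.133
G1 X174.694 Y49.238
G1 X179.403 Y52.385
G1 X182.550 Y57.094
G1 X183.655 Y62.649
M5
G0 X213.203 Y46.901
M4 S883
G1 X212.400 Y50.937 F1480
G1 X210.114 Y54.358
G1 X206.693 Y56.644
G1 X202.657 Y57.447
G1 X198.621 Y56.644
G1 X195.200 Y54.358
G1 X192.914 Y50.937
G1 X192.111 Y46.901
G1 X192.914 Y42.865
G1 X195.200 Y39.444
G1 X198.621 Y37.158
G1 X202.657 Y36.355
G1 X206.693 Y37.158
G1 X210.114 Y39.444
G1 X212.400 Y42.865
G1 X213.203 Y46.901
M5
G0 X80.476 Y139.309
M4 S272
G1 X159.989 Y139.309 F3274
G1 X159.989 Y89.495
G1 X80.476 Y89.495
G1 X80.476 Y139.309
M5
G0 X125.354 Y145.505
M4 S272
G1 X122.751 Y142.681 F3274
G1 X115.133 Y135.531
G1 X103.909 Y125.603
G1 X90.489 Y114.444
G1 X76.282 Y103.601
G1 X62.696 Y94.621
G1 X51.142 Y89.052
G1 X43.028 Y88.440
M5
G0 X0.000 Y0.000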